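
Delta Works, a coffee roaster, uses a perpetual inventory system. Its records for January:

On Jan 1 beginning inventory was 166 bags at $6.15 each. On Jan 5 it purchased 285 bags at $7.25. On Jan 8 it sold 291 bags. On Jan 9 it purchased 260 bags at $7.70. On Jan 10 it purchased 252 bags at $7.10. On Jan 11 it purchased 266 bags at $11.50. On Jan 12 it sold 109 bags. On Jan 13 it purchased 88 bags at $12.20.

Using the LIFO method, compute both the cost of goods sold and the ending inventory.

COGS = $3,356.65; ending inventory = $7,654.30

Jan 8, 291 sold [LIFO — newest first]: 285 @ $7.25 + 6 @ $6.15 = $2,103.15
Jan 12, 109 sold [LIFO — newest first]: 109 @ $11.50 = $1,253.50
Total COGS = $2,103.15 + $1,253.50 = $3,356.65
Ending inventory: 160 @ $6.15 + 260 @ $7.70 + 252 @ $7.10 + 157 @ $11.50 + 88 @ $12.20 = $7,654.30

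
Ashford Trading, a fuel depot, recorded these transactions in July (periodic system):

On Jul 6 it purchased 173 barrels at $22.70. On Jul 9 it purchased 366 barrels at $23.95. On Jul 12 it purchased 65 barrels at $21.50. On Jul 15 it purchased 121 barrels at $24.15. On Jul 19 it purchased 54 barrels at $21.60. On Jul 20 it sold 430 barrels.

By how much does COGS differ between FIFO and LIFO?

FIFO COGS: 173 @ $22.70 + 257 @ $23.95 = $10,082.25
LIFO COGS: 54 @ $21.60 + 121 @ $24.15 + 65 @ $21.50 + 190 @ $23.95 = $10,036.55
Difference = |$10,082.25 − $10,036.55| = $45.70

$45.70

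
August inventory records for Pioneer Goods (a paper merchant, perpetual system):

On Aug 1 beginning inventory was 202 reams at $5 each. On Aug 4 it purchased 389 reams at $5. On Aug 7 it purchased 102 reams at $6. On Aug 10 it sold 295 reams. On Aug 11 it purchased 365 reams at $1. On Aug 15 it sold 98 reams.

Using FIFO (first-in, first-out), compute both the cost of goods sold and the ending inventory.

Aug 10, 295 sold [FIFO — oldest first]: 202 @ $5 + 93 @ $5 = $1,475
Aug 15, 98 sold [FIFO — oldest first]: 98 @ $5 = $490
Total COGS = $1,475 + $490 = $1,965
Ending inventory: 198 @ $5 + 102 @ $6 + 365 @ $1 = $1,967

COGS = $1,965; ending inventory = $1,967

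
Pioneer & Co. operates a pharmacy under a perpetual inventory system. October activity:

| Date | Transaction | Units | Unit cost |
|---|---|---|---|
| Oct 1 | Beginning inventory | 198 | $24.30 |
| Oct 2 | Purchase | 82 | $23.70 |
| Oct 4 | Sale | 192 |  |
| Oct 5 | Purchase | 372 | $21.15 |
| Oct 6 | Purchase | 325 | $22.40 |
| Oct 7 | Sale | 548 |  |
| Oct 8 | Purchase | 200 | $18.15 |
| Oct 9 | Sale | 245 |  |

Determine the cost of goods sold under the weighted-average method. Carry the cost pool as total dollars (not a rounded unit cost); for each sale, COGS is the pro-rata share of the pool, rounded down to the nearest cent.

After Oct 1: 198 on hand, pool $4,811.40 (≈ $24.3000 each)
After Oct 2: 280 on hand, pool $6,754.80 (≈ $24.1243 each)
Oct 4, sell 192: 192/280 × $6,754.80 → $4,631.86
After Oct 5: 460 on hand, pool $9,990.74 (≈ $21.7190 each)
After Oct 6: 785 on hand, pool $17,270.74 (≈ $22.0009 each)
Oct 7, sell 548: 548/785 × $17,270.74 → $12,056.51
After Oct 8: 437 on hand, pool $8,844.23 (≈ $20.2385 each)
Oct 9, sell 245: 245/437 × $8,844.23 → $4,958.43
Total COGS = $4,631.86 + $12,056.51 + $4,958.43 = $21,646.80
Ending inventory (cost pool remaining) = $3,885.80

COGS = $21,646.80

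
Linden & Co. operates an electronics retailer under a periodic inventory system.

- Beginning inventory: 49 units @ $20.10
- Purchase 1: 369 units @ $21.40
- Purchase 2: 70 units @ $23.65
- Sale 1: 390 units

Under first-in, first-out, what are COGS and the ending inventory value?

COGS = $8,282.30; ending inventory = $2,254.70

Sale 1 (390) [FIFO — oldest first]: 49 @ $20.10 + 341 @ $21.40 = $8,282.30
Ending inventory: 28 @ $21.40 + 70 @ $23.65 = $2,254.70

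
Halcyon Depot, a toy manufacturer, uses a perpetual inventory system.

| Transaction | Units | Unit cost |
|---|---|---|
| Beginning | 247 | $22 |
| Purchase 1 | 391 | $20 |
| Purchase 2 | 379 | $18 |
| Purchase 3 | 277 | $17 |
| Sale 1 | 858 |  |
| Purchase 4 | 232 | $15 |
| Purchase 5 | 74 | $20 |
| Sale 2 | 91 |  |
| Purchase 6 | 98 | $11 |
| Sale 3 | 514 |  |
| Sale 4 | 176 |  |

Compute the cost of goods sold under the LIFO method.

COGS = $29,525

Sale 1 (858) [LIFO — newest first]: 277 @ $17 + 379 @ $18 + 202 @ $20 = $15,571
Sale 2 (91) [LIFO — newest first]: 74 @ $20 + 17 @ $15 = $1,735
Sale 3 (514) [LIFO — newest first]: 98 @ $11 + 215 @ $15 + 189 @ $20 + 12 @ $22 = $8,347
Sale 4 (176) [LIFO — newest first]: 176 @ $22 = $3,872
Total COGS = $15,571 + $1,735 + $8,347 + $3,872 = $29,525
Ending inventory: 59 @ $22 = $1,298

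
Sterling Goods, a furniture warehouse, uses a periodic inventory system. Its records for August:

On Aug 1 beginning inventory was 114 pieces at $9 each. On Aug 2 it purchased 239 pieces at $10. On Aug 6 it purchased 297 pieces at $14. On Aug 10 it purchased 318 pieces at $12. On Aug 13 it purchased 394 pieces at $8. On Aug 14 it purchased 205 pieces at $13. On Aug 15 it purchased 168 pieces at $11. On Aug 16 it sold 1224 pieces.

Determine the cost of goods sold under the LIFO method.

Aug 16, 1224 sold [LIFO — newest first]: 168 @ $11 + 205 @ $13 + 394 @ $8 + 318 @ $12 + 139 @ $14 = $13,427
Ending inventory: 114 @ $9 + 239 @ $10 + 158 @ $14 = $5,628
Check: goods available $19,055 = COGS $13,427 + ending $5,628

COGS = $13,427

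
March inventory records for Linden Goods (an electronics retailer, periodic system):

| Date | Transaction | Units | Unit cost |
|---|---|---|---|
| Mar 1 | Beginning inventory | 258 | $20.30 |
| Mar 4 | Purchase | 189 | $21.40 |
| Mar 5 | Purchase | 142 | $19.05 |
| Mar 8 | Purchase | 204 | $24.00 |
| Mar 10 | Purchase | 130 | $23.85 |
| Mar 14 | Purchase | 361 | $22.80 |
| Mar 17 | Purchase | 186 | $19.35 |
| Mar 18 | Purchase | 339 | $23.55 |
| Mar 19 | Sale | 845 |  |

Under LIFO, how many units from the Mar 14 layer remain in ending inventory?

Mar 19, 845 sold [LIFO — newest first]: 339 @ $23.55 + 186 @ $19.35 + 320 @ $22.80 = $18,878.55
Ending inventory: 258 @ $20.30 + 189 @ $21.40 + 142 @ $19.05 + 204 @ $24.00 + 130 @ $23.85 + 41 @ $22.80 = $20,918.40
Check: goods available $39,796.95 = COGS $18,878.55 + ending $20,918.40

41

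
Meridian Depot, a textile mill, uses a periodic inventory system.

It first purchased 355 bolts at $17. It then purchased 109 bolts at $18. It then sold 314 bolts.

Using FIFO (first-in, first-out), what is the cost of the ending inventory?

Ending inventory = $2,659

Sale 1 (314) [FIFO — oldest first]: 314 @ $17 = $5,338
Ending inventory: 41 @ $17 + 109 @ $18 = $2,659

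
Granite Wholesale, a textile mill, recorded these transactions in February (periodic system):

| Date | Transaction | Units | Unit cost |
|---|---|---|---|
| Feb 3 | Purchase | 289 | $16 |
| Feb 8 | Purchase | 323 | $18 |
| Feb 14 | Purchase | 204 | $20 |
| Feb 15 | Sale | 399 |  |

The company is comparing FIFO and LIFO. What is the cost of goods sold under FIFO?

COGS = $6,604

FIFO COGS: 289 @ $16 + 110 @ $18 = $6,604
LIFO COGS: 204 @ $20 + 195 @ $18 = $7,590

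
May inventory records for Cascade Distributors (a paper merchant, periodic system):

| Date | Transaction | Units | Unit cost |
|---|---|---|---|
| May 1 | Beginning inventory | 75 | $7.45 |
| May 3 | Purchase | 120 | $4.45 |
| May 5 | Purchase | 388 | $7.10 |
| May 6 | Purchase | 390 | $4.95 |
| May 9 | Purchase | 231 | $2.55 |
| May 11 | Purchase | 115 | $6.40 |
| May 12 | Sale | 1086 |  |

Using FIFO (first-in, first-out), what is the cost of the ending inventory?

May 12, 1086 sold [FIFO — oldest first]: 75 @ $7.45 + 120 @ $4.45 + 388 @ $7.10 + 390 @ $4.95 + 113 @ $2.55 = $6,066.20
Ending inventory: 118 @ $2.55 + 115 @ $6.40 = $1,036.90

Ending inventory = $1,036.90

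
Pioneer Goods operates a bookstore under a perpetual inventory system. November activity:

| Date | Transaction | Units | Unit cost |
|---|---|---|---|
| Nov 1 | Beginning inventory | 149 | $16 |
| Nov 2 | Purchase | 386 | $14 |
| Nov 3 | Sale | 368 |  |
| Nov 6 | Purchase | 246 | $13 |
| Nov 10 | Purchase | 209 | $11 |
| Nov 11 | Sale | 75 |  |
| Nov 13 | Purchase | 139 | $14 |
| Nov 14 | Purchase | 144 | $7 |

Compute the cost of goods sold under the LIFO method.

COGS = $5,977

Nov 3, 368 sold [LIFO — newest first]: 368 @ $14 = $5,152
Nov 11, 75 sold [LIFO — newest first]: 75 @ $11 = $825
Total COGS = $5,152 + $825 = $5,977
Ending inventory: 149 @ $16 + 18 @ $14 + 246 @ $13 + 134 @ $11 + 139 @ $14 + 144 @ $7 = $10,262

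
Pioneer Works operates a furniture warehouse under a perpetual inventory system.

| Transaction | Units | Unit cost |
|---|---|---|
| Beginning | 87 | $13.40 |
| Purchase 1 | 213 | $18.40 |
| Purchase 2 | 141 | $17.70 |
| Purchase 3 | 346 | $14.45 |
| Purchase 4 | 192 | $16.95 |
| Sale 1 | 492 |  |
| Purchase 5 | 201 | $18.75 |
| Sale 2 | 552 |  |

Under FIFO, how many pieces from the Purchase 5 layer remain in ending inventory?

136

Sale 1 (492) [FIFO — oldest first]: 87 @ $13.40 + 213 @ $18.40 + 141 @ $17.70 + 51 @ $14.45 = $8,317.65
Sale 2 (552) [FIFO — oldest first]: 295 @ $14.45 + 192 @ $16.95 + 65 @ $18.75 = $8,735.90
Total COGS = $8,317.65 + $8,735.90 = $17,053.55
Ending inventory: 136 @ $18.75 = $2,550.00
Check: goods available $19,603.55 = COGS $17,053.55 + ending $2,550.00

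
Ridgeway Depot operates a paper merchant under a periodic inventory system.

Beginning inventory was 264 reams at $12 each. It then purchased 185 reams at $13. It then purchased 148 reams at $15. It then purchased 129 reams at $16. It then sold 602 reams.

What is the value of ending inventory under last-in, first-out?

Ending inventory = $1,488

Sale 1 (602) [LIFO — newest first]: 129 @ $16 + 148 @ $15 + 185 @ $13 + 140 @ $12 = $8,369
Ending inventory: 124 @ $12 = $1,488
Check: goods available $9,857 = COGS $8,369 + ending $1,488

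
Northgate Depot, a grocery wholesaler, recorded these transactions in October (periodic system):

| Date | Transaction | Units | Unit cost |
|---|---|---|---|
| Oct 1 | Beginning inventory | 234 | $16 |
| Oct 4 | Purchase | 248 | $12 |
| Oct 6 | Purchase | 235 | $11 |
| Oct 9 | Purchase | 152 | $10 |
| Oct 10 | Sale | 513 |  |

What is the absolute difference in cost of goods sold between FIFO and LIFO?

FIFO COGS: 234 @ $16 + 248 @ $12 + 31 @ $11 = $7,061
LIFO COGS: 152 @ $10 + 235 @ $11 + 126 @ $12 = $5,617
Difference = |$7,061 − $5,617| = $1,444

$1,444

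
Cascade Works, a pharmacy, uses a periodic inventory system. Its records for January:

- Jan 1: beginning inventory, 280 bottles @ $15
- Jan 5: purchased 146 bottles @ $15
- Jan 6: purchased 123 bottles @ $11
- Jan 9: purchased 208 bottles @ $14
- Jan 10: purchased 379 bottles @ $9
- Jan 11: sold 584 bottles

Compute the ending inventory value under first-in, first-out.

Ending inventory = $5,833

Jan 11, 584 sold [FIFO — oldest first]: 280 @ $15 + 146 @ $15 + 123 @ $11 + 35 @ $14 = $8,233
Ending inventory: 173 @ $14 + 379 @ $9 = $5,833
Check: goods available $14,066 = COGS $8,233 + ending $5,833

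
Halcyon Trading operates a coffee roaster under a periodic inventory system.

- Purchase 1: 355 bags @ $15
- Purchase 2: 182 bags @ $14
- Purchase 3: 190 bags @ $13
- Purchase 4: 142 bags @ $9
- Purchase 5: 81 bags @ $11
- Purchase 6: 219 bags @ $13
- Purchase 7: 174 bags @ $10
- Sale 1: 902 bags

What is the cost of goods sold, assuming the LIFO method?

Sale 1 (902) [LIFO — newest first]: 174 @ $10 + 219 @ $13 + 81 @ $11 + 142 @ $9 + 190 @ $13 + 96 @ $14 = $10,570
Ending inventory: 355 @ $15 + 86 @ $14 = $6,529
Check: goods available $17,099 = COGS $10,570 + ending $6,529

COGS = $10,570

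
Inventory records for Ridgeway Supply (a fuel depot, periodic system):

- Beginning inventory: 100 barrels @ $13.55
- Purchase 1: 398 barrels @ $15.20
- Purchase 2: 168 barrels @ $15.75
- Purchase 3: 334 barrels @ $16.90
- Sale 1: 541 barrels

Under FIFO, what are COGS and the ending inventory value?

COGS = $8,081.85; ending inventory = $7,613.35

Sale 1 (541) [FIFO — oldest first]: 100 @ $13.55 + 398 @ $15.20 + 43 @ $15.75 = $8,081.85
Ending inventory: 125 @ $15.75 + 334 @ $16.90 = $7,613.35
Check: goods available $15,695.20 = COGS $8,081.85 + ending $7,613.35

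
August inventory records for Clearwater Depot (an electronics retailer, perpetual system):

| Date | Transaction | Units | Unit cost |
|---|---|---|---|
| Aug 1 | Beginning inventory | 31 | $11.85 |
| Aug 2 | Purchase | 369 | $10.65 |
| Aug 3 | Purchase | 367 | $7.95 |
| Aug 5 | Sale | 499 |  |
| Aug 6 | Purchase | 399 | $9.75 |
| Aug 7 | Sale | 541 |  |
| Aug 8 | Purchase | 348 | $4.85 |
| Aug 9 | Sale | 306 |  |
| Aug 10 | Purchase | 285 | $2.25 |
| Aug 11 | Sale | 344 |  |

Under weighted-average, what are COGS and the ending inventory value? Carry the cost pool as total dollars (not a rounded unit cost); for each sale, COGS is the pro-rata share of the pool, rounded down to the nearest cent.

After Aug 1: 31 on hand, pool $367.35 (≈ $11.8500 each)
After Aug 2: 400 on hand, pool $4,297.20 (≈ $10.7430 each)
After Aug 3: 767 on hand, pool $7,214.85 (≈ $9.4066 each)
Aug 5, sell 499: 499/767 × $7,214.85 → $4,693.88
After Aug 6: 667 on hand, pool $6,411.22 (≈ $9.6120 each)
Aug 7, sell 541: 541/667 × $6,411.22 → $5,200.10
After Aug 8: 474 on hand, pool $2,898.92 (≈ $6.1159 each)
Aug 9, sell 306: 306/474 × $2,898.92 → $1,871.45
After Aug 10: 453 on hand, pool $1,668.72 (≈ $3.6837 each)
Aug 11, sell 344: 344/453 × $1,668.72 → $1,267.19
Total COGS = $4,693.88 + $5,200.10 + $1,871.45 + $1,267.19 = $13,032.62
Ending inventory (cost pool remaining) = $401.53
Check: goods available $13,434.15 = COGS $13,032.62 + ending $401.53

COGS = $13,032.62; ending inventory = $401.53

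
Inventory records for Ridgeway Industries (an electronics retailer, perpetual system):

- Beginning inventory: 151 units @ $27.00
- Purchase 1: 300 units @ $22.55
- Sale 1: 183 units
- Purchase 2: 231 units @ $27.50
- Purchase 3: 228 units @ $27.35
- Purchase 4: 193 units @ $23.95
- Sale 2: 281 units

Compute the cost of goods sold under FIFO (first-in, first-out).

COGS = $11,199.50

Sale 1 (183) [FIFO — oldest first]: 151 @ $27.00 + 32 @ $22.55 = $4,798.60
Sale 2 (281) [FIFO — oldest first]: 268 @ $22.55 + 13 @ $27.50 = $6,400.90
Total COGS = $4,798.60 + $6,400.90 = $11,199.50
Ending inventory: 218 @ $27.50 + 228 @ $27.35 + 193 @ $23.95 = $16,853.15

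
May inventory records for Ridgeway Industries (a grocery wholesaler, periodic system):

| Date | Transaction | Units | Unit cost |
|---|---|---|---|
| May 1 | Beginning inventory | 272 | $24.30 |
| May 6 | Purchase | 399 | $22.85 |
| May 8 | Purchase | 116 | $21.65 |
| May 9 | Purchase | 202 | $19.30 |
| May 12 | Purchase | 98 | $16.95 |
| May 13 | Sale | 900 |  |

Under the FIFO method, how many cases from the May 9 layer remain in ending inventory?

89

May 13, 900 sold [FIFO — oldest first]: 272 @ $24.30 + 399 @ $22.85 + 116 @ $21.65 + 113 @ $19.30 = $20,419.05
Ending inventory: 89 @ $19.30 + 98 @ $16.95 = $3,378.80
Check: goods available $23,797.85 = COGS $20,419.05 + ending $3,378.80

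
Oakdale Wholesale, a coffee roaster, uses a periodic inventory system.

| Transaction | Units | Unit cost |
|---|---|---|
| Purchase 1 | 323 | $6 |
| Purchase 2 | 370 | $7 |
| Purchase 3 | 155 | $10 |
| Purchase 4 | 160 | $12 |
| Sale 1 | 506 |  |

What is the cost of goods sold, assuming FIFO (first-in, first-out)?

COGS = $3,219

Sale 1 (506) [FIFO — oldest first]: 323 @ $6 + 183 @ $7 = $3,219
Ending inventory: 187 @ $7 + 155 @ $10 + 160 @ $12 = $4,779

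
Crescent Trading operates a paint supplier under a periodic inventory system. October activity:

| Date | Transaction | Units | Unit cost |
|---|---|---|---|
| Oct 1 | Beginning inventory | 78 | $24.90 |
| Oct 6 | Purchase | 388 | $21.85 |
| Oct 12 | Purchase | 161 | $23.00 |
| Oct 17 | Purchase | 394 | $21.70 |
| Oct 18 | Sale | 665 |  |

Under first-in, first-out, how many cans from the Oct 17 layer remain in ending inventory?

356

Oct 18, 665 sold [FIFO — oldest first]: 78 @ $24.90 + 388 @ $21.85 + 161 @ $23.00 + 38 @ $21.70 = $14,947.60
Ending inventory: 356 @ $21.70 = $7,725.20
Check: goods available $22,672.80 = COGS $14,947.60 + ending $7,725.20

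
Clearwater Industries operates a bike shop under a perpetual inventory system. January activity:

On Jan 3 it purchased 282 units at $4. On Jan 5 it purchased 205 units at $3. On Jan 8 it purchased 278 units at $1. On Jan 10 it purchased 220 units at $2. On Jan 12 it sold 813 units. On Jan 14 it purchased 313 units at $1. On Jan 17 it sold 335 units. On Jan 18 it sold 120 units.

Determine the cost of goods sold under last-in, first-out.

Jan 12, 813 sold [LIFO — newest first]: 220 @ $2 + 278 @ $1 + 205 @ $3 + 110 @ $4 = $1,773
Jan 17, 335 sold [LIFO — newest first]: 313 @ $1 + 22 @ $4 = $401
Jan 18, 120 sold [LIFO — newest first]: 120 @ $4 = $480
Total COGS = $1,773 + $401 + $480 = $2,654
Ending inventory: 30 @ $4 = $120
Check: goods available $2,774 = COGS $2,654 + ending $120

COGS = $2,654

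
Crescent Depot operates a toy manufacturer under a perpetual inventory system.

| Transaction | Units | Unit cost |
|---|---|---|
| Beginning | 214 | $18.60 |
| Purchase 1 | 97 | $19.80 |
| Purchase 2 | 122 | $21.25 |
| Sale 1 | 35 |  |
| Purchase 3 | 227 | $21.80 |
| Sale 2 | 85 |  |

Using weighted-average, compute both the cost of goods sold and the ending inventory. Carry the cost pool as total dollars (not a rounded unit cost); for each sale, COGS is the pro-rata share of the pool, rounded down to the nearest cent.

COGS = $2,421.29; ending inventory = $11,020.81

After Beginning: 214 on hand, pool $3,980.40 (≈ $18.6000 each)
After Purchase 1: 311 on hand, pool $5,901.00 (≈ $18.9743 each)
After Purchase 2: 433 on hand, pool $8,493.50 (≈ $19.6155 each)
Sale 1, sell 35: 35/433 × $8,493.50 → $686.54
After Purchase 3: 625 on hand, pool $12,755.56 (≈ $20.4089 each)
Sale 2, sell 85: 85/625 × $12,755.56 → $1,734.75
Total COGS = $686.54 + $1,734.75 = $2,421.29
Ending inventory (cost pool remaining) = $11,020.81
Check: goods available $13,442.10 = COGS $2,421.29 + ending $11,020.81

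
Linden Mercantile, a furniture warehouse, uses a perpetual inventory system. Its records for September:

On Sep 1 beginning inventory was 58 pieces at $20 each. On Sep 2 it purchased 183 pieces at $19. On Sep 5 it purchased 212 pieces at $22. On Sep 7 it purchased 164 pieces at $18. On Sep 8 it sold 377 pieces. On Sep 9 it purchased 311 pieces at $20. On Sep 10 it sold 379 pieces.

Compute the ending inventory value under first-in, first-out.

Sep 8, 377 sold [FIFO — oldest first]: 58 @ $20 + 183 @ $19 + 136 @ $22 = $7,629
Sep 10, 379 sold [FIFO — oldest first]: 76 @ $22 + 164 @ $18 + 139 @ $20 = $7,404
Total COGS = $7,629 + $7,404 = $15,033
Ending inventory: 172 @ $20 = $3,440

Ending inventory = $3,440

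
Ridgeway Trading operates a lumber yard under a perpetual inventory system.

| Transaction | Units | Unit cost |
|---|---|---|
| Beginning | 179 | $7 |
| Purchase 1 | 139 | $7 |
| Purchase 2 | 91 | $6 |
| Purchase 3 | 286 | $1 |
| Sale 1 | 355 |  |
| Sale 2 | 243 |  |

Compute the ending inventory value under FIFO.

Sale 1 (355) [FIFO — oldest first]: 179 @ $7 + 139 @ $7 + 37 @ $6 = $2,448
Sale 2 (243) [FIFO — oldest first]: 54 @ $6 + 189 @ $1 = $513
Total COGS = $2,448 + $513 = $2,961
Ending inventory: 97 @ $1 = $97

Ending inventory = $97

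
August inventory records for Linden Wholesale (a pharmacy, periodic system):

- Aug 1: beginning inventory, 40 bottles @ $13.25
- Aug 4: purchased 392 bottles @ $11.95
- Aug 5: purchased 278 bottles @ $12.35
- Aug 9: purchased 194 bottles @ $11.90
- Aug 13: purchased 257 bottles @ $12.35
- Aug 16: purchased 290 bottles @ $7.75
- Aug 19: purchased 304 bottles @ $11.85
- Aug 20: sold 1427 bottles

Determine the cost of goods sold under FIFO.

Aug 20, 1427 sold [FIFO — oldest first]: 40 @ $13.25 + 392 @ $11.95 + 278 @ $12.35 + 194 @ $11.90 + 257 @ $12.35 + 266 @ $7.75 = $16,191.75
Ending inventory: 24 @ $7.75 + 304 @ $11.85 = $3,788.40

COGS = $16,191.75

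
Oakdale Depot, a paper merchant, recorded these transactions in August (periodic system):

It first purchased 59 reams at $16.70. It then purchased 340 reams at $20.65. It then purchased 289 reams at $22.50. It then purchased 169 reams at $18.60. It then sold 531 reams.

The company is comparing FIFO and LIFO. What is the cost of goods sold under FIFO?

COGS = $10,976.30

FIFO COGS: 59 @ $16.70 + 340 @ $20.65 + 132 @ $22.50 = $10,976.30
LIFO COGS: 169 @ $18.60 + 289 @ $22.50 + 73 @ $20.65 = $11,153.35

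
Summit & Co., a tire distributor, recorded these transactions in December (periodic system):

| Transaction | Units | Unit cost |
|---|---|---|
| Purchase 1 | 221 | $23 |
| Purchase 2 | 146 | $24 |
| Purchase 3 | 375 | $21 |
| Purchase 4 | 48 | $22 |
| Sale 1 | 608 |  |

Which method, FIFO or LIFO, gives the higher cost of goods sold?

FIFO COGS: 221 @ $23 + 146 @ $24 + 241 @ $21 = $13,648
LIFO COGS: 48 @ $22 + 375 @ $21 + 146 @ $24 + 39 @ $23 = $13,332

FIFO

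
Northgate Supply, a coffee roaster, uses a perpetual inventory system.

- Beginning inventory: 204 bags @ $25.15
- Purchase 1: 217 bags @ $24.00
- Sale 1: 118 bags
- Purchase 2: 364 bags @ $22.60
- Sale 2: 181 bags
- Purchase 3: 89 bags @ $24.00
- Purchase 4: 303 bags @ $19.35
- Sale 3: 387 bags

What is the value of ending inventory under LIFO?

Ending inventory = $11,762.40

Sale 1 (118) [LIFO — newest first]: 118 @ $24.00 = $2,832.00
Sale 2 (181) [LIFO — newest first]: 181 @ $22.60 = $4,090.60
Sale 3 (387) [LIFO — newest first]: 303 @ $19.35 + 84 @ $24.00 = $7,879.05
Total COGS = $2,832.00 + $4,090.60 + $7,879.05 = $14,801.65
Ending inventory: 204 @ $25.15 + 99 @ $24.00 + 183 @ $22.60 + 5 @ $24.00 = $11,762.40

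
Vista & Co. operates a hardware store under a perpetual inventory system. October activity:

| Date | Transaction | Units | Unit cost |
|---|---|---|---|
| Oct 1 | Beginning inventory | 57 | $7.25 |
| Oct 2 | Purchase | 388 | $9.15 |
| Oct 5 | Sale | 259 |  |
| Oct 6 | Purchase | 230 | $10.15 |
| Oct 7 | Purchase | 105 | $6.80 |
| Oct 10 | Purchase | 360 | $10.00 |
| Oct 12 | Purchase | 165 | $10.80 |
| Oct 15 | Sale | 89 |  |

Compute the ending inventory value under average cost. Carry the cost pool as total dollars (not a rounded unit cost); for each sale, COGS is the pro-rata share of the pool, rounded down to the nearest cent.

Ending inventory = $9,228.87

After Oct 1: 57 on hand, pool $413.25 (≈ $7.2500 each)
After Oct 2: 445 on hand, pool $3,963.45 (≈ $8.9066 each)
Oct 5, sell 259: 259/445 × $3,963.45 → $2,306.81
After Oct 6: 416 on hand, pool $3,991.14 (≈ $9.5941 each)
After Oct 7: 521 on hand, pool $4,705.14 (≈ $9.0310 each)
After Oct 10: 881 on hand, pool $8,305.14 (≈ $9.4269 each)
After Oct 12: 1046 on hand, pool $10,087.14 (≈ $9.6435 each)
Oct 15, sell 89: 89/1046 × $10,087.14 → $858.27
Total COGS = $2,306.81 + $858.27 = $3,165.08
Ending inventory (cost pool remaining) = $9,228.87
Check: goods available $12,393.95 = COGS $3,165.08 + ending $9,228.87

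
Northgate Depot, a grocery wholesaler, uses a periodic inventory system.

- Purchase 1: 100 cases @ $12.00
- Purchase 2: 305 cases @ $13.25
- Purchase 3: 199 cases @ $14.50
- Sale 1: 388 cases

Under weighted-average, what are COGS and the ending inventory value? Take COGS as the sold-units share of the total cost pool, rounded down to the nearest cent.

Sale 1, sell 388: 388/604 × $8,126.75 → $5,220.49
Ending inventory (cost pool remaining) = $2,906.26
Check: goods available $8,126.75 = COGS $5,220.49 + ending $2,906.26

COGS = $5,220.49; ending inventory = $2,906.26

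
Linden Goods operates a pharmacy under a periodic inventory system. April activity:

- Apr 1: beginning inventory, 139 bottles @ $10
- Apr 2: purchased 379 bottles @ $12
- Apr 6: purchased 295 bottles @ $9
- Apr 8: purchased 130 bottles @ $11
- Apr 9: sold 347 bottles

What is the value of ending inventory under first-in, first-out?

Ending inventory = $6,137

Apr 9, 347 sold [FIFO — oldest first]: 139 @ $10 + 208 @ $12 = $3,886
Ending inventory: 171 @ $12 + 295 @ $9 + 130 @ $11 = $6,137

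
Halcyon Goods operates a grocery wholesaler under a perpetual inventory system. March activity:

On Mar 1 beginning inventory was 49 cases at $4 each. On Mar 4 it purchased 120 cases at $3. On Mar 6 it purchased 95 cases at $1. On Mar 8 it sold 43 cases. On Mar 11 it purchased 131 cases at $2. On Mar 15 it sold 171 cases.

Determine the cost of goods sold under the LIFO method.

Mar 8, 43 sold [LIFO — newest first]: 43 @ $1 = $43
Mar 15, 171 sold [LIFO — newest first]: 131 @ $2 + 40 @ $1 = $302
Total COGS = $43 + $302 = $345
Ending inventory: 49 @ $4 + 120 @ $3 + 12 @ $1 = $568
Check: goods available $913 = COGS $345 + ending $568

COGS = $345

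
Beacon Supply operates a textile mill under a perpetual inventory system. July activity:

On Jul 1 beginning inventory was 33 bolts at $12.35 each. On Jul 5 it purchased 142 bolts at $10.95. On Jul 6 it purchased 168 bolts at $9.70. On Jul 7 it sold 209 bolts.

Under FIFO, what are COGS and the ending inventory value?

Jul 7, 209 sold [FIFO — oldest first]: 33 @ $12.35 + 142 @ $10.95 + 34 @ $9.70 = $2,292.25
Ending inventory: 134 @ $9.70 = $1,299.80

COGS = $2,292.25; ending inventory = $1,299.80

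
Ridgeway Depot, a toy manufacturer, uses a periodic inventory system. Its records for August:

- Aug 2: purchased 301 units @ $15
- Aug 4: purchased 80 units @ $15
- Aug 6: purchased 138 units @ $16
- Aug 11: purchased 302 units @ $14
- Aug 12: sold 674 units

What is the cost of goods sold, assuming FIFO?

Aug 12, 674 sold [FIFO — oldest first]: 301 @ $15 + 80 @ $15 + 138 @ $16 + 155 @ $14 = $10,093
Ending inventory: 147 @ $14 = $2,058

COGS = $10,093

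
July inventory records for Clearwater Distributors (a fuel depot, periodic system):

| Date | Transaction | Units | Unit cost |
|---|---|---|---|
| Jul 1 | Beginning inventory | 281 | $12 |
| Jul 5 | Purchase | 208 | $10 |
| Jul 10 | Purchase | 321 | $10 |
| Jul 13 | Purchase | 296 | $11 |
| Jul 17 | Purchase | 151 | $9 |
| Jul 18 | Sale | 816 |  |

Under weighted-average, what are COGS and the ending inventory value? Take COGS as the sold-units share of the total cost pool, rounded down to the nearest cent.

Jul 18, sell 816: 816/1257 × $13,277.00 → $8,618.95
Ending inventory (cost pool remaining) = $4,658.05

COGS = $8,618.95; ending inventory = $4,658.05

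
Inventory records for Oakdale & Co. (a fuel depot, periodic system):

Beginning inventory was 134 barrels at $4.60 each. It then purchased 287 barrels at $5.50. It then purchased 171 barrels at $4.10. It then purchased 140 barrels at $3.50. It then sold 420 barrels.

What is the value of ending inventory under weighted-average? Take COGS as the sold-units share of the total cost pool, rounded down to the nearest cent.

Sale 1, sell 420: 420/732 × $3,386.00 → $1,942.78
Ending inventory (cost pool remaining) = $1,443.22
Check: goods available $3,386.00 = COGS $1,942.78 + ending $1,443.22

Ending inventory = $1,443.22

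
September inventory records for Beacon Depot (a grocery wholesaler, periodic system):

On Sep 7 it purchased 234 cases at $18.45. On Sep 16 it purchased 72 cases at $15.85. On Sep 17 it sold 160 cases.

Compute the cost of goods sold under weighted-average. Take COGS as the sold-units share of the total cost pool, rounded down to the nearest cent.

Sep 17, sell 160: 160/306 × $5,458.50 → $2,854.11
Ending inventory (cost pool remaining) = $2,604.39

COGS = $2,854.11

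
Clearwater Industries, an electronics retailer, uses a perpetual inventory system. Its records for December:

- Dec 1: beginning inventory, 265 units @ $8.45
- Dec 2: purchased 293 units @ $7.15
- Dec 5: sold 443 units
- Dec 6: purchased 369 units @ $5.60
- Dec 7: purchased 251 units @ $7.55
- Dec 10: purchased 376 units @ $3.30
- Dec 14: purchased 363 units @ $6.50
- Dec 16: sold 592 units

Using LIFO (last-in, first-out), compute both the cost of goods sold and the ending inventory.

COGS = $6,477.65; ending inventory = $5,418.30

Dec 5, 443 sold [LIFO — newest first]: 293 @ $7.15 + 150 @ $8.45 = $3,362.45
Dec 16, 592 sold [LIFO — newest first]: 363 @ $6.50 + 229 @ $3.30 = $3,115.20
Total COGS = $3,362.45 + $3,115.20 = $6,477.65
Ending inventory: 115 @ $8.45 + 369 @ $5.60 + 251 @ $7.55 + 147 @ $3.30 = $5,418.30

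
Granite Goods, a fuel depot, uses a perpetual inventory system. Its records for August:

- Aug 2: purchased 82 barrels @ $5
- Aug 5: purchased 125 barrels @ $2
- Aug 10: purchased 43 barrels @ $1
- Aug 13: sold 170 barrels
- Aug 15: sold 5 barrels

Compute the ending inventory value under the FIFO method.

Aug 13, 170 sold [FIFO — oldest first]: 82 @ $5 + 88 @ $2 = $586
Aug 15, 5 sold [FIFO — oldest first]: 5 @ $2 = $10
Total COGS = $586 + $10 = $596
Ending inventory: 32 @ $2 + 43 @ $1 = $107
Check: goods available $703 = COGS $596 + ending $107

Ending inventory = $107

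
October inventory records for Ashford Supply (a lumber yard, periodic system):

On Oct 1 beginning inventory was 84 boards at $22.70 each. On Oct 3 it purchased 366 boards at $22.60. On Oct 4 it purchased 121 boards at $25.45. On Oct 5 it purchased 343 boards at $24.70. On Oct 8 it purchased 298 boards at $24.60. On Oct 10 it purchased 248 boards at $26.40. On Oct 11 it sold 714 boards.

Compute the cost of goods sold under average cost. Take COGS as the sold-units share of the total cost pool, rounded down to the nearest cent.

COGS = $17,413.75

Oct 11, sell 714: 714/1460 × $35,607.95 → $17,413.75
Ending inventory (cost pool remaining) = $18,194.20
Check: goods available $35,607.95 = COGS $17,413.75 + ending $18,194.20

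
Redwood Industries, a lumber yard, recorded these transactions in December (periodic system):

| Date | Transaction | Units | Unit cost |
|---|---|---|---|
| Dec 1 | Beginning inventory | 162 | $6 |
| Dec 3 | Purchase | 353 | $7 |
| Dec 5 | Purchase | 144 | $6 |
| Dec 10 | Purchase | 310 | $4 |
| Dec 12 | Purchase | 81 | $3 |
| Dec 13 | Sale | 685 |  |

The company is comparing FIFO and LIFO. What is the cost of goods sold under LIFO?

COGS = $3,397

FIFO COGS: 162 @ $6 + 353 @ $7 + 144 @ $6 + 26 @ $4 = $4,411
LIFO COGS: 81 @ $3 + 310 @ $4 + 144 @ $6 + 150 @ $7 = $3,397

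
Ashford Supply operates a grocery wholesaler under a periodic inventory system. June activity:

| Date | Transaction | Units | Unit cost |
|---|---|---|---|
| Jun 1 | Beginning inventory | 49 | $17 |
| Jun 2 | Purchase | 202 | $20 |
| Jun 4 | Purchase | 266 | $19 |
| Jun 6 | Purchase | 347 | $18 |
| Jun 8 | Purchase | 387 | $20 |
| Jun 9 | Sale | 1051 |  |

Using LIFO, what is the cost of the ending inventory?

Jun 9, 1051 sold [LIFO — newest first]: 387 @ $20 + 347 @ $18 + 266 @ $19 + 51 @ $20 = $20,060
Ending inventory: 49 @ $17 + 151 @ $20 = $3,853

Ending inventory = $3,853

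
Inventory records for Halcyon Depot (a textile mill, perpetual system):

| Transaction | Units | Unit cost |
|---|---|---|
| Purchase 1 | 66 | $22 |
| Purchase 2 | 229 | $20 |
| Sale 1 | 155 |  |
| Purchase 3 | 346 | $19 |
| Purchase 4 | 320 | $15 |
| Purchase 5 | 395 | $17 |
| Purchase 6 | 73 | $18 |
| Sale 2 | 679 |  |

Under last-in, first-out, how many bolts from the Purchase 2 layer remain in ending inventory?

Sale 1 (155) [LIFO — newest first]: 155 @ $20 = $3,100
Sale 2 (679) [LIFO — newest first]: 73 @ $18 + 395 @ $17 + 211 @ $15 = $11,194
Total COGS = $3,100 + $11,194 = $14,294
Ending inventory: 66 @ $22 + 74 @ $20 + 346 @ $19 + 109 @ $15 = $11,141

74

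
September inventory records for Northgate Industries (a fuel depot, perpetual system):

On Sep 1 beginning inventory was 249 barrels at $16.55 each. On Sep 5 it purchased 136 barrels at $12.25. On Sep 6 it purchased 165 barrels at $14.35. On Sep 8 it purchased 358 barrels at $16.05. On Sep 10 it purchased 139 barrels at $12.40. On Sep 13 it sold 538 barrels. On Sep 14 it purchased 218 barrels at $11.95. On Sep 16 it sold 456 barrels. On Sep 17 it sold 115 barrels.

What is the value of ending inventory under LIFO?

Sep 13, 538 sold [LIFO — newest first]: 139 @ $12.40 + 358 @ $16.05 + 41 @ $14.35 = $8,057.85
Sep 16, 456 sold [LIFO — newest first]: 218 @ $11.95 + 124 @ $14.35 + 114 @ $12.25 = $5,781.00
Sep 17, 115 sold [LIFO — newest first]: 22 @ $12.25 + 93 @ $16.55 = $1,808.65
Total COGS = $8,057.85 + $5,781.00 + $1,808.65 = $15,647.50
Ending inventory: 156 @ $16.55 = $2,581.80

Ending inventory = $2,581.80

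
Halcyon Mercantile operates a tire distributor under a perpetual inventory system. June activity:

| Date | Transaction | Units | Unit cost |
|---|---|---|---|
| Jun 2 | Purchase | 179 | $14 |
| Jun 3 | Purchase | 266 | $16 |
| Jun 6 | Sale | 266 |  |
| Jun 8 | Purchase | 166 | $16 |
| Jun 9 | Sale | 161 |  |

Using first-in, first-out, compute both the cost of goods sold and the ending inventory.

Jun 6, 266 sold [FIFO — oldest first]: 179 @ $14 + 87 @ $16 = $3,898
Jun 9, 161 sold [FIFO — oldest first]: 161 @ $16 = $2,576
Total COGS = $3,898 + $2,576 = $6,474
Ending inventory: 18 @ $16 + 166 @ $16 = $2,944
Check: goods available $9,418 = COGS $6,474 + ending $2,944

COGS = $6,474; ending inventory = $2,944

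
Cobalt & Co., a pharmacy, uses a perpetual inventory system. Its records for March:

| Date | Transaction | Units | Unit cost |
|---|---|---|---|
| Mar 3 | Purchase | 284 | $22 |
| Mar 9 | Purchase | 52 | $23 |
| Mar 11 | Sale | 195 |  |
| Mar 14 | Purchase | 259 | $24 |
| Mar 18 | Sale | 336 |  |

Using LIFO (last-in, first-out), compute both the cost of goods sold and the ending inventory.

Mar 11, 195 sold [LIFO — newest first]: 52 @ $23 + 143 @ $22 = $4,342
Mar 18, 336 sold [LIFO — newest first]: 259 @ $24 + 77 @ $22 = $7,910
Total COGS = $4,342 + $7,910 = $12,252
Ending inventory: 64 @ $22 = $1,408

COGS = $12,252; ending inventory = $1,408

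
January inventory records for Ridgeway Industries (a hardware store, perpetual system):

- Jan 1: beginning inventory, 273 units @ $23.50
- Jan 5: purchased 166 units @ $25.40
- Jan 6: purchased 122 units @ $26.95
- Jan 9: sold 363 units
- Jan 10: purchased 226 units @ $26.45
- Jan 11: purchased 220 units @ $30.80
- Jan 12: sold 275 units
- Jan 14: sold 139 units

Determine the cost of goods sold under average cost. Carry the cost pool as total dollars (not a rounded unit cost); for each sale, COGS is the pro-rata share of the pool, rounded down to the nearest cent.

COGS = $20,364.00

After Jan 1: 273 on hand, pool $6,415.50 (≈ $23.5000 each)
After Jan 5: 439 on hand, pool $10,631.90 (≈ $24.2185 each)
After Jan 6: 561 on hand, pool $13,919.80 (≈ $24.8125 each)
Jan 9, sell 363: 363/561 × $13,919.80 → $9,006.92
After Jan 10: 424 on hand, pool $10,890.58 (≈ $25.6853 each)
After Jan 11: 644 on hand, pool $17,666.58 (≈ $27.4326 each)
Jan 12, sell 275: 275/644 × $17,666.58 → $7,543.95
Jan 14, sell 139: 139/369 × $10,122.63 → $3,813.13
Total COGS = $9,006.92 + $7,543.95 + $3,813.13 = $20,364.00
Ending inventory (cost pool remaining) = $6,309.50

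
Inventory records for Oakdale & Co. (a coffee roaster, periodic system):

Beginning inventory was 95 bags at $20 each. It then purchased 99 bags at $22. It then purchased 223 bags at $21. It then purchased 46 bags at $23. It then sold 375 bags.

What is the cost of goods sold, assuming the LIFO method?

COGS = $8,059

Sale 1 (375) [LIFO — newest first]: 46 @ $23 + 223 @ $21 + 99 @ $22 + 7 @ $20 = $8,059
Ending inventory: 88 @ $20 = $1,760
Check: goods available $9,819 = COGS $8,059 + ending $1,760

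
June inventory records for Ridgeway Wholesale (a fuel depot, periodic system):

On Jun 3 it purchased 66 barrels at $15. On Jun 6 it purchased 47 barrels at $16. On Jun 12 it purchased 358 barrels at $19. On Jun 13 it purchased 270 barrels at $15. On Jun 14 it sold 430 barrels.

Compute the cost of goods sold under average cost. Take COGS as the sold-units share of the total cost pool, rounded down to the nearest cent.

COGS = $7,308.25

Jun 14, sell 430: 430/741 × $12,594.00 → $7,308.25
Ending inventory (cost pool remaining) = $5,285.75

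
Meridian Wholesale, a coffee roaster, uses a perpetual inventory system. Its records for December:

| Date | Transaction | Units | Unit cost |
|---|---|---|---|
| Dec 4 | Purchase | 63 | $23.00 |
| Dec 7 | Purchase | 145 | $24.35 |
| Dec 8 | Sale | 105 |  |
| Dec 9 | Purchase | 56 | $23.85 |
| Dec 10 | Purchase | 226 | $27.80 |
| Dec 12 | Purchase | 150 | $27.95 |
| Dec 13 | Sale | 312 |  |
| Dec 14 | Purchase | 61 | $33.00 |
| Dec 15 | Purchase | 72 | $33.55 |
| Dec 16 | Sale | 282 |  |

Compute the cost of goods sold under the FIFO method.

Dec 8, 105 sold [FIFO — oldest first]: 63 @ $23.00 + 42 @ $24.35 = $2,471.70
Dec 13, 312 sold [FIFO — oldest first]: 103 @ $24.35 + 56 @ $23.85 + 153 @ $27.80 = $8,097.05
Dec 16, 282 sold [FIFO — oldest first]: 73 @ $27.80 + 150 @ $27.95 + 59 @ $33.00 = $8,168.90
Total COGS = $2,471.70 + $8,097.05 + $8,168.90 = $18,737.65
Ending inventory: 2 @ $33.00 + 72 @ $33.55 = $2,481.60

COGS = $18,737.65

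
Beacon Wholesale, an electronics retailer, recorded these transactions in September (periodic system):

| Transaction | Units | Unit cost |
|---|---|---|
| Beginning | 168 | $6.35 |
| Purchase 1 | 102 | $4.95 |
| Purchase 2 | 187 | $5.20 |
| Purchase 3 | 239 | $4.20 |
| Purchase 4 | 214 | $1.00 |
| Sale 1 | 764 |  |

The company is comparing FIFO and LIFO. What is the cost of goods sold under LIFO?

FIFO COGS: 168 @ $6.35 + 102 @ $4.95 + 187 @ $5.20 + 239 @ $4.20 + 68 @ $1.00 = $3,615.90
LIFO COGS: 214 @ $1.00 + 239 @ $4.20 + 187 @ $5.20 + 102 @ $4.95 + 22 @ $6.35 = $2,834.80

COGS = $2,834.80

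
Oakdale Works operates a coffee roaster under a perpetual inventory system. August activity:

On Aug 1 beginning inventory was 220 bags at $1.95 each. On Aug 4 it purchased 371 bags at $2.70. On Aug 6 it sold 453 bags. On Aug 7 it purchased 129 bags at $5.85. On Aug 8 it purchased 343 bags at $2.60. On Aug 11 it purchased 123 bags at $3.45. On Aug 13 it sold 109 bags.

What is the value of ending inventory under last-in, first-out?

Aug 6, 453 sold [LIFO — newest first]: 371 @ $2.70 + 82 @ $1.95 = $1,161.60
Aug 13, 109 sold [LIFO — newest first]: 109 @ $3.45 = $376.05
Total COGS = $1,161.60 + $376.05 = $1,537.65
Ending inventory: 138 @ $1.95 + 129 @ $5.85 + 343 @ $2.60 + 14 @ $3.45 = $1,963.85
Check: goods available $3,501.50 = COGS $1,537.65 + ending $1,963.85

Ending inventory = $1,963.85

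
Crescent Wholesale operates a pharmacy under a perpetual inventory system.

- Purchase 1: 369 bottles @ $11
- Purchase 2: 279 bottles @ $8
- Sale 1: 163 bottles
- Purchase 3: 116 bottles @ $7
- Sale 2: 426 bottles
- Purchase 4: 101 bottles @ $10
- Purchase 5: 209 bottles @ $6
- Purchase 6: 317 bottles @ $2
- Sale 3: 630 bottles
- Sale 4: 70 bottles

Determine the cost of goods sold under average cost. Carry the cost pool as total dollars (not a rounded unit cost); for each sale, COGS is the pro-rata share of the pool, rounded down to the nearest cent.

After Purchase 1: 369 on hand, pool $4,059.00 (≈ $11.0000 each)
After Purchase 2: 648 on hand, pool $6,291.00 (≈ $9.7083 each)
Sale 1, sell 163: 163/648 × $6,291.00 → $1,582.45
After Purchase 3: 601 on hand, pool $5,520.55 (≈ $9.1856 each)
Sale 2, sell 426: 426/601 × $5,520.55 → $3,913.06
After Purchase 4: 276 on hand, pool $2,617.49 (≈ $9.4837 each)
After Purchase 5: 485 on hand, pool $3,871.49 (≈ $7.9825 each)
After Purchase 6: 802 on hand, pool $4,505.49 (≈ $5.6178 each)
Sale 3, sell 630: 630/802 × $4,505.49 → $3,539.22
Sale 4, sell 70: 70/172 × $966.27 → $393.24
Total COGS = $1,582.45 + $3,913.06 + $3,539.22 + $393.24 = $9,427.97
Ending inventory (cost pool remaining) = $573.03

COGS = $9,427.97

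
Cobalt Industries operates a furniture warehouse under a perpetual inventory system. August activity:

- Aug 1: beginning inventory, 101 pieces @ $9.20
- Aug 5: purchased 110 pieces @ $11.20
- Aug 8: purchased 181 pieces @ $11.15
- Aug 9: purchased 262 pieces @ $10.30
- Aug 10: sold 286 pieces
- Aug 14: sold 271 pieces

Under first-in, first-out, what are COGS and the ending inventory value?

COGS = $5,878.85; ending inventory = $999.10

Aug 10, 286 sold [FIFO — oldest first]: 101 @ $9.20 + 110 @ $11.20 + 75 @ $11.15 = $2,997.45
Aug 14, 271 sold [FIFO — oldest first]: 106 @ $11.15 + 165 @ $10.30 = $2,881.40
Total COGS = $2,997.45 + $2,881.40 = $5,878.85
Ending inventory: 97 @ $10.30 = $999.10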